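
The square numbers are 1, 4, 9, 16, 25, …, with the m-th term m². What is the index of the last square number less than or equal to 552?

Solve n² ≤ 552 for integer n.
n = 23 gives 529 ≤ 552, while n = 24 gives 576 > 552; so the answer is index 23.

23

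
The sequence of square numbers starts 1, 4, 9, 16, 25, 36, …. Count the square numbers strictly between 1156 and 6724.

47

The n-th square number is n².
Smallest index with value > 1156: n = 35 (giving 1225).
Largest index with value < 6724: n = 81 (giving 6561).
Indices 35 through 81: 47 terms.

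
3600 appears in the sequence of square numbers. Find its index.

We need n² = 3600, so n = √3600 = 60.

60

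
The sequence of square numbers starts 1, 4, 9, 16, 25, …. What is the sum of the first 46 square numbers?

Σ_{i=1}^{46} i² = 46·47·93/6 = 33511.

33511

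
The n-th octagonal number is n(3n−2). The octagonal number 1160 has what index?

20

Set n(3n−2) = 1160, giving 3n² − 2n − 1160 = 0.
The discriminant is 4 + 12·1160 = 13924, and √13924 = 118.
So n = (2 + 118) / 6 = 120/6 = 20.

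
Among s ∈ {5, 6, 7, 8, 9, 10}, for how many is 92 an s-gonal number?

s = 5: P(5, 8) = 92. ✓
s = 6: P(6, 7) = 91 and P(6, 8) = 120; 92 is not s-gonal.
s = 7: P(7, 6) = 81 and P(7, 7) = 112; 92 is not s-gonal.
s = 8: P(8, 5) = 65 and P(8, 6) = 96; 92 is not s-gonal.
s = 9: P(9, 5) = 75 and P(9, 6) = 111; 92 is not s-gonal.
s = 10: P(10, 5) = 85 and P(10, 6) = 126; 92 is not s-gonal.
Hits: s ∈ {5} → 1.

1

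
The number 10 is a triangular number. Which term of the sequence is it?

Set n(n+1)/2 = 10, giving n² + n − 20 = 0.
So n = (-1 + 9) / 2 = 8/2 = 4.
Check: 4·5/2 = 10. ✓

4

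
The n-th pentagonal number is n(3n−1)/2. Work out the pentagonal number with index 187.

187·(3·187 − 1)/2 = 187·560/2 = 187·280 = 52360.

52360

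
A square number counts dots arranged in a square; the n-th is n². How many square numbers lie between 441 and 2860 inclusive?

33

The n-th square number is n².
Smallest index with value ≥ 441: n = 21 (giving 441).
Largest index with value ≤ 2860: n = 53 (giving 2809).
Indices 21 through 53: 33 terms.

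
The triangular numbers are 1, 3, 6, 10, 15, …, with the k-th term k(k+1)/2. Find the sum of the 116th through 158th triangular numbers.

409790

Σ i(i+1)/2 = (Σi² + Σi) / 2 over i = 116..158.
Σi = 12561 − 6670 = 5891 and Σi² = 1327279 − 513590 = 813689.
(1·813689 + 1·5891) / 2 = 819580/2 = 409790.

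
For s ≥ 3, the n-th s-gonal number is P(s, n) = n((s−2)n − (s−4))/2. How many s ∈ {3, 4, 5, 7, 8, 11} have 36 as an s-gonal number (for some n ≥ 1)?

s = 3: P(3, 8) = 36. ✓
s = 4: P(4, 6) = 36. ✓
s = 5: P(5, 5) = 35 and P(5, 6) = 51; 36 is not s-gonal.
s = 7: P(7, 4) = 34 and P(7, 5) = 55; 36 is not s-gonal.
s = 8: P(8, 3) = 21 and P(8, 4) = 40; 36 is not s-gonal.
s = 11: P(11, 3) = 30 and P(11, 4) = 58; 36 is not s-gonal.
Hits: s ∈ {3, 4} → 2.

2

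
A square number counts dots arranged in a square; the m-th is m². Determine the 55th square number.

3025

The 55th square number is n² with n = 55.
55² = 3025.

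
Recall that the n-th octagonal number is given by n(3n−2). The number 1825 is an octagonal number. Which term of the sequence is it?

Set n(3n−2) = 1825, giving 3n² − 2n − 1825 = 0.
So n = (2 + 148) / 6 = 150/6 = 25.
Check: 25·(3·25 − 2) = 1825. ✓

25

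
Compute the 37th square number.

1369

The 37th square number is n² with n = 37.
37² = 1369.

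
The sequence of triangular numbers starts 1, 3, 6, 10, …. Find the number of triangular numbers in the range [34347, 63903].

The n-th triangular number is n(n+1)/2.
Smallest index with value ≥ 34347: n = 262 (giving 34453).
Largest index with value ≤ 63903: n = 357 (giving 63903).
Indices 262 through 357: 96 terms.

96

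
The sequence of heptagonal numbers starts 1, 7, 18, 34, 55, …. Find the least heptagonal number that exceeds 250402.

Solve n(5n−3)/2 > 250402 for integer n.
The largest n with value ≤ 250402 is 316 (since 249166 ≤ 250402 < 250747), so the first above is n = 317, value 250747.

250747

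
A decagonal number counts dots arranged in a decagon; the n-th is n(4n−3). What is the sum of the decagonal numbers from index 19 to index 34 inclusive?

Σ i(4i−3) = 4Σi² − 3Σi over i = 19..34.
Σi = 595 − 171 = 424 and Σi² = 13685 − 2109 = 11576.
4·11576 − 3·424 = 45032.

45032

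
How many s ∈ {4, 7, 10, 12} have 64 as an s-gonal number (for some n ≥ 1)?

s = 4: P(4, 8) = 64. ✓
s = 7: P(7, 5) = 55 and P(7, 6) = 81; 64 is not s-gonal.
s = 10: P(10, 4) = 52 and P(10, 5) = 85; 64 is not s-gonal.
s = 12: P(12, 4) = 64. ✓
Hits: s ∈ {4, 12} → 2.

2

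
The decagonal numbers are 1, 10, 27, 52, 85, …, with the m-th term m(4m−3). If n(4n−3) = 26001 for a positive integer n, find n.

81

Set n(4n−3) = 26001, giving 4n² − 3n − 26001 = 0.
The discriminant is 9 + 16·26001 = 416025, and √416025 = 645.
So n = (3 + 645) / 8 = 648/8 = 81.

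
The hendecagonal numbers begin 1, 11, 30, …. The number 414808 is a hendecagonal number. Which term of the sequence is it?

304

Set n(9n−7)/2 = 414808, giving 9n² − 7n − 829616 = 0.
The discriminant is 49 + 72·414808 = 29866225, and √29866225 = 5465.
So n = (7 + 5465) / 18 = 5472/18 = 304.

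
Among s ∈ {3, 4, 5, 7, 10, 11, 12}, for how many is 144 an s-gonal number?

s = 3: P(3, 16) = 136 and P(3, 17) = 153; 144 is not s-gonal.
s = 4: P(4, 12) = 144. ✓
s = 5: P(5, 9) = 117 and P(5, 10) = 145; 144 is not s-gonal.
s = 7: P(7, 7) = 112 and P(7, 8) = 148; 144 is not s-gonal.
s = 10: P(10, 6) = 126 and P(10, 7) = 175; 144 is not s-gonal.
s = 11: P(11, 6) = 141 and P(11, 7) = 196; 144 is not s-gonal.
s = 12: P(12, 5) = 105 and P(12, 6) = 156; 144 is not s-gonal.
Hits: s ∈ {4} → 1.

1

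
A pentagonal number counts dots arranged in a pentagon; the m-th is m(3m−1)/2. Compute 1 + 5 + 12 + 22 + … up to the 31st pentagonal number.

Σ i(3i−1)/2 = (3Σi² − Σi) / 2 over i = 1..31.
Σi = 496 and Σi² = 10416.
(3·10416 − 1·496) / 2 = 30752/2 = 15376.

15376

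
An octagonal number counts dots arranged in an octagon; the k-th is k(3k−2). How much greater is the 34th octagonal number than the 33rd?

199

Consecutive octagonal numbers differ by 6n − 5: here 6·34 − 5 = 199.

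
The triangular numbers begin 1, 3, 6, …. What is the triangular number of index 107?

The 107th triangular number is n(n+1)/2 with n = 107.
107·108/2 = 11556/2 = 5778.

5778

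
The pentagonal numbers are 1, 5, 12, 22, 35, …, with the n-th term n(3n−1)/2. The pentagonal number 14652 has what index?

Set n(3n−1)/2 = 14652, giving 3n² − n − 29304 = 0.
The discriminant is 1 + 24·14652 = 351649, and √351649 = 593.
So n = (1 + 593) / 6 = 594/6 = 99.
Check: 99·(3·99 − 1)/2 = 14652. ✓

99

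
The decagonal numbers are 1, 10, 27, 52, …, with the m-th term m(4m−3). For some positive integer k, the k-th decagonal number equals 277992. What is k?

264

Set n(4n−3) = 277992, giving 4n² − 3n − 277992 = 0.
The discriminant is 9 + 16·277992 = 4447881, and √4447881 = 2109.
So n = (3 + 2109) / 8 = 2112/8 = 264.
Check: 264·(4·264 − 3) = 277992. ✓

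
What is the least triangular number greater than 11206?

Solve n(n+1)/2 > 11206 for integer n.
The largest n with value ≤ 11206 is 149 (since 11175 ≤ 11206 < 11325), so the first above is n = 150, value 11325.

11325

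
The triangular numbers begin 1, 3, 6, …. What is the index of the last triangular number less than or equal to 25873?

Solve n(n+1)/2 ≤ 25873 for integer n.
n = 226 gives 25651 ≤ 25873, while n = 227 gives 25878 > 25873; so the answer is index 226.

226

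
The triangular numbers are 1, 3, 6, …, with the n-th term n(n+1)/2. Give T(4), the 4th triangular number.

10

4·5/2 = 20/2 = 10.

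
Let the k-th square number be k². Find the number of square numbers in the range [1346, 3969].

The n-th square number is n².
Smallest index with value ≥ 1346: n = 37 (giving 1369).
Largest index with value ≤ 3969: n = 63 (giving 3969).
Indices 37 through 63: 27 terms.

27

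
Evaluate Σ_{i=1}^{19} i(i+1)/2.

Σ i(i+1)/2 = (Σi² + Σi) / 2 over i = 1..19.
Σi = 190 and Σi² = 2470.
(1·2470 + 1·190) / 2 = 2660/2 = 1330.

1330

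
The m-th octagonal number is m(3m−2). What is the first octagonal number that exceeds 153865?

154133

Solve n(3n−2) > 153865 for integer n.
The largest n with value ≤ 153865 is 226 (since 152776 ≤ 153865 < 154133), so the first above is n = 227, value 154133.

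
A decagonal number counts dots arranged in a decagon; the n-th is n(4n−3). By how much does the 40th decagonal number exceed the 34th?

1758

40·(4·40 − 3) = 6280 and 34·(4·34 − 3) = 4522.
Difference: 6280 − 4522 = 1758.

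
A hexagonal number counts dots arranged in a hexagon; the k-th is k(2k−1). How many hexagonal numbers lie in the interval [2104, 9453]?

37

The n-th hexagonal number is n(2n−1).
Smallest index with value ≥ 2104: n = 33 (giving 2145).
Largest index with value ≤ 9453: n = 69 (giving 9453).
Indices 33 through 69: 37 terms.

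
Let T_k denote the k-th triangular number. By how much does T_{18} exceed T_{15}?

51

18·19/2 = 171 and 15·16/2 = 120.
Difference: 171 − 120 = 51.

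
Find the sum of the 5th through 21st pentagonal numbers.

Σ i(3i−1)/2 = (3Σi² − Σi) / 2 over i = 5..21.
Σi = 231 − 10 = 221 and Σi² = 3311 − 30 = 3281.
(3·3281 − 1·221) / 2 = 9622/2 = 4811.

4811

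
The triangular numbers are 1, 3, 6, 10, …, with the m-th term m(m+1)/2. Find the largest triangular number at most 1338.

Solve n(n+1)/2 ≤ 1338 for integer n.
n = 51 gives 1326 ≤ 1338, while n = 52 gives 1378 > 1338; so the answer is 1326.

1326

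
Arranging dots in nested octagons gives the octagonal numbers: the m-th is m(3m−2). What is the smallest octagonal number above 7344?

7400

Solve n(3n−2) > 7344 for integer n.
The largest n with value ≤ 7344 is 49 (since 7105 ≤ 7344 < 7400), so the first above is n = 50, value 7400.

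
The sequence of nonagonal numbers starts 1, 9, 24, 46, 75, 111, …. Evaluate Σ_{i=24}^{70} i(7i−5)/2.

Σ i(7i−5)/2 = (7Σi² − 5Σi) / 2 over i = 24..70.
Σi = 2485 − 276 = 2209 and Σi² = 116795 − 4324 = 112471.
(7·112471 − 5·2209) / 2 = 776252/2 = 388126.

388126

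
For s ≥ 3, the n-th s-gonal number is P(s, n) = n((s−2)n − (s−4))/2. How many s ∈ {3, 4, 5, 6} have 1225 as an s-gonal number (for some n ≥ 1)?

3

s = 3: P(3, 49) = 1225. ✓
s = 4: P(4, 35) = 1225. ✓
s = 5: P(5, 28) = 1162 and P(5, 29) = 1247; 1225 is not s-gonal.
s = 6: P(6, 25) = 1225. ✓
Hits: s ∈ {3, 4, 6} → 3.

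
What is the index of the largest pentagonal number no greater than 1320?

Solve n(3n−1)/2 ≤ 1320 for integer n.
n = 29 gives 1247 ≤ 1320, while n = 30 gives 1335 > 1320; so the answer is index 29.

29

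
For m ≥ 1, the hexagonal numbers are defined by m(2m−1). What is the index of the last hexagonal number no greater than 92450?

215

Solve n(2n−1) ≤ 92450 for integer n.
n = 215 gives 92235 ≤ 92450, while n = 216 gives 93096 > 92450; so the answer is index 215.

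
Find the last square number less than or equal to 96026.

Solve n² ≤ 96026 for integer n.
n = 309 gives 95481 ≤ 96026, while n = 310 gives 96100 > 96026; so the answer is 95481.

95481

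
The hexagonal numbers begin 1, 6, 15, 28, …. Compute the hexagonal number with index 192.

73536

192·(2·192 − 1) = 192·383 = 73536.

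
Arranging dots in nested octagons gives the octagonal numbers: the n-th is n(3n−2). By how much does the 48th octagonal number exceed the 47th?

Consecutive octagonal numbers differ by 6n − 5: here 6·48 − 5 = 283.

283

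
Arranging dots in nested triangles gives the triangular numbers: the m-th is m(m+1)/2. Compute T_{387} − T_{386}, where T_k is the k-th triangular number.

387

Consecutive triangular numbers differ by n: T_{387} − T_{386} = 387.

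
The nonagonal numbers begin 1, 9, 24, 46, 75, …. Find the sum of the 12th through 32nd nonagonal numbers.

Σ i(7i−5)/2 = (7Σi² − 5Σi) / 2 over i = 12..32.
Σi = 528 − 66 = 462 and Σi² = 11440 − 506 = 10934.
(7·10934 − 5·462) / 2 = 74228/2 = 37114.

37114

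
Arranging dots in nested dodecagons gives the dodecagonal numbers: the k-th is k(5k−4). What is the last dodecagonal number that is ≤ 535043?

533337

Solve n(5n−4) ≤ 535043 for integer n.
n = 327 gives 533337 ≤ 535043, while n = 328 gives 536608 > 535043; so the answer is 533337.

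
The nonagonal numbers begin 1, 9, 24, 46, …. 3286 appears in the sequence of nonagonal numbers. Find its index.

Set n(7n−5)/2 = 3286, giving 7n² − 5n − 6572 = 0.
The discriminant is 25 + 56·3286 = 184041, and √184041 = 429.
So n = (5 + 429) / 14 = 434/14 = 31.
Check: 31·(7·31 − 5)/2 = 3286. ✓

31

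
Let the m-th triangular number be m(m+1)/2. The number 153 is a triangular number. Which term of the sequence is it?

17

Set n(n+1)/2 = 153, giving n² + n − 306 = 0.
The discriminant is 1 + 8·153 = 1225, and √1225 = 35.
So n = (-1 + 35) / 2 = 34/2 = 17.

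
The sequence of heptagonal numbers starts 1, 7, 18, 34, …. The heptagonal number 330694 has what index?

364

Set n(5n−3)/2 = 330694, giving 5n² − 3n − 661388 = 0.
The discriminant is 9 + 40·330694 = 13227769, and √13227769 = 3637.
So n = (3 + 3637) / 10 = 3640/10 = 364.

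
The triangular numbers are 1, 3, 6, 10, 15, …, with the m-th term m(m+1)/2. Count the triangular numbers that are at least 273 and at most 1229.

The n-th triangular number is n(n+1)/2.
Smallest index with value ≥ 273: n = 23 (giving 276).
Largest index with value ≤ 1229: n = 49 (giving 1225).
Indices 23 through 49: 27 terms.

27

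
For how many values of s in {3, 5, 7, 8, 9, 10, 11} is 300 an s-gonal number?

s = 3: P(3, 24) = 300. ✓
s = 5: P(5, 14) = 287 and P(5, 15) = 330; 300 is not s-gonal.
s = 7: P(7, 11) = 286 and P(7, 12) = 342; 300 is not s-gonal.
s = 8: P(8, 10) = 280 and P(8, 11) = 341; 300 is not s-gonal.
s = 9: P(9, 9) = 261 and P(9, 10) = 325; 300 is not s-gonal.
s = 10: P(10, 9) = 297 and P(10, 10) = 370; 300 is not s-gonal.
s = 11: P(11, 8) = 260 and P(11, 9) = 333; 300 is not s-gonal.
Hits: s ∈ {3} → 1.

1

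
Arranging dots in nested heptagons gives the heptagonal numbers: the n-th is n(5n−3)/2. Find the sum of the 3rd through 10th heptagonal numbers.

Σ i(5i−3)/2 = (5Σi² − 3Σi) / 2 over i = 3..10.
Σi = 55 − 3 = 52 and Σi² = 385 − 5 = 380.
(5·380 − 3·52) / 2 = 1744/2 = 872.

872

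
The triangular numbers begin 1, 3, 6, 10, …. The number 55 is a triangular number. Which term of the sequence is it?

10

Set n(n+1)/2 = 55, giving n² + n − 110 = 0.
The discriminant is 1 + 8·55 = 441, and √441 = 21.
So n = (-1 + 21) / 2 = 20/2 = 10.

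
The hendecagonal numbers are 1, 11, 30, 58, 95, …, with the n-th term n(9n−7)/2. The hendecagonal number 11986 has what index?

52

Set n(9n−7)/2 = 11986, giving 9n² − 7n − 23972 = 0.
The discriminant is 49 + 72·11986 = 863041, and √863041 = 929.
So n = (7 + 929) / 18 = 936/18 = 52.
Check: 52·(9·52 − 7)/2 = 11986. ✓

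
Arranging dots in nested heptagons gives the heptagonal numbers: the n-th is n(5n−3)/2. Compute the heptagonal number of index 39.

The 39th heptagonal number is n(5n−3)/2 with n = 39.
39·(5·39 − 3)/2 = 39·192/2 = 39·96 = 3744.

3744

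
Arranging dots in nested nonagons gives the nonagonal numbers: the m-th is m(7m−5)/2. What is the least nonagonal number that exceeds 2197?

2301

Solve n(7n−5)/2 > 2197 for integer n.
The largest n with value ≤ 2197 is 25 (since 2125 ≤ 2197 < 2301), so the first above is n = 26, value 2301.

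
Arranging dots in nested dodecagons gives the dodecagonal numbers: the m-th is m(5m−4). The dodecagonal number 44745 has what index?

Set n(5n−4) = 44745, giving 5n² − 4n − 44745 = 0.
The discriminant is 16 + 20·44745 = 894916, and √894916 = 946.
So n = (4 + 946) / 10 = 950/10 = 95.

95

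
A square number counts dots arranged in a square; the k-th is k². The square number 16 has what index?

4

We need n² = 16, so n = √16 = 4.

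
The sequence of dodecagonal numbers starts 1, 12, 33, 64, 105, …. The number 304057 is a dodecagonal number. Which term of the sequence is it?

247

Set n(5n−4) = 304057, giving 5n² − 4n − 304057 = 0.
So n = (4 + 2466) / 10 = 2470/10 = 247.
Check: 247·(5·247 − 4) = 304057. ✓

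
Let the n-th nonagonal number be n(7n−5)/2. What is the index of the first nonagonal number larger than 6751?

45

Solve n(7n−5)/2 > 6751 for integer n.
The largest n with value ≤ 6751 is 44 (since 6666 ≤ 6751 < 6975), so the first above is n = 45, value 6975.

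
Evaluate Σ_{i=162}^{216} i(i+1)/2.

Σ i(i+1)/2 = (Σi² + Σi) / 2 over i = 162..216.
Σi = 23436 − 13041 = 10395 and Σi² = 3382596 − 1404081 = 1978515.
(1·1978515 + 1·10395) / 2 = 1988910/2 = 994455.

994455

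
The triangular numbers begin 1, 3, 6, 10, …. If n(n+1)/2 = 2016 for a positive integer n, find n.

Set n(n+1)/2 = 2016, giving n² + n − 4032 = 0.
The discriminant is 1 + 8·2016 = 16129, and √16129 = 127.
So n = (-1 + 127) / 2 = 126/2 = 63.

63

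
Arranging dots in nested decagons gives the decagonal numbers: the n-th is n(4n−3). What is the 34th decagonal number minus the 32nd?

522

34·(4·34 − 3) = 4522 and 32·(4·32 − 3) = 4000.
Difference: 4522 − 4000 = 522.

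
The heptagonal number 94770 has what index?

Set n(5n−3)/2 = 94770, giving 5n² − 3n − 189540 = 0.
The discriminant is 9 + 40·94770 = 3790809, and √3790809 = 1947.
So n = (3 + 1947) / 10 = 1950/10 = 195.
Check: 195·(5·195 − 3)/2 = 94770. ✓

195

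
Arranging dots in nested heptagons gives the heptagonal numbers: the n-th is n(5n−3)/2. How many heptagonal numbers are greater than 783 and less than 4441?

24

The n-th heptagonal number is n(5n−3)/2.
Smallest index with value > 783: n = 19 (giving 874).
Largest index with value < 4441: n = 42 (giving 4347).
Indices 19 through 42: 24 terms.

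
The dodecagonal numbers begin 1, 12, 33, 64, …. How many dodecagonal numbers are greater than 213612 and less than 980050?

The n-th dodecagonal number is n(5n−4).
Smallest index with value > 213612: n = 208 (giving 215488).
Largest index with value < 980050: n = 443 (giving 979473).
Indices 208 through 443: 236 terms.

236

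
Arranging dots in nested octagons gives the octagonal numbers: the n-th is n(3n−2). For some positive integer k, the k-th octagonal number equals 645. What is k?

Set n(3n−2) = 645, giving 3n² − 2n − 645 = 0.
The discriminant is 4 + 12·645 = 7744, and √7744 = 88.
So n = (2 + 88) / 6 = 90/6 = 15.

15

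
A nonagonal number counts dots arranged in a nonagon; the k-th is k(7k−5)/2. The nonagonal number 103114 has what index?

Set n(7n−5)/2 = 103114, giving 7n² − 5n − 206228 = 0.
The discriminant is 25 + 56·103114 = 5774409, and √5774409 = 2403.
So n = (5 + 2403) / 14 = 2408/14 = 172.
Check: 172·(7·172 − 5)/2 = 103114. ✓

172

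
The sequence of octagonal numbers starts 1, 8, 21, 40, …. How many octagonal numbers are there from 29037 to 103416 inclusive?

The n-th octagonal number is n(3n−2).
Smallest index with value ≥ 29037: n = 99 (giving 29205).
Largest index with value ≤ 103416: n = 186 (giving 103416).
Indices 99 through 186: 88 terms.

88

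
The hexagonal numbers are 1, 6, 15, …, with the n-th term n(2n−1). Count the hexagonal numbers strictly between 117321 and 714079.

The n-th hexagonal number is n(2n−1).
Smallest index with value > 117321: n = 243 (giving 117855).
Largest index with value < 714079: n = 597 (giving 712221).
Indices 243 through 597: 355 terms.

355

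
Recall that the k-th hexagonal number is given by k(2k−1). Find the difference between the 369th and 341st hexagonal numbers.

369·(2·369 − 1) = 271953 and 341·(2·341 − 1) = 232221.
Difference: 271953 − 232221 = 39732.

39732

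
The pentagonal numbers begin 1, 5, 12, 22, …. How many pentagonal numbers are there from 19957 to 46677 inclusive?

61

The n-th pentagonal number is n(3n−1)/2.
Smallest index with value ≥ 19957: n = 116 (giving 20126).
Largest index with value ≤ 46677: n = 176 (giving 46376).
Indices 116 through 176: 61 terms.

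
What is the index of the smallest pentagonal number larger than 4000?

52

Solve n(3n−1)/2 > 4000 for integer n.
The largest n with value ≤ 4000 is 51 (since 3876 ≤ 4000 < 4030), so the first above is n = 52, value 4030.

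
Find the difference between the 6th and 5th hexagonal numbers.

21

Consecutive hexagonal numbers differ by 4n − 3: here 4·6 − 3 = 21.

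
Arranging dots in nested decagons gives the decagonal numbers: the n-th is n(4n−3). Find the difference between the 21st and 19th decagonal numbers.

21·(4·21 − 3) = 1701 and 19·(4·19 − 3) = 1387.
Difference: 1701 − 1387 = 314.

314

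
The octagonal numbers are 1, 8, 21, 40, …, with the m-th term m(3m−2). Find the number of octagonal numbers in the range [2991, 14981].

40

The n-th octagonal number is n(3n−2).
Smallest index with value ≥ 2991: n = 32 (giving 3008).
Largest index with value ≤ 14981: n = 71 (giving 14981).
Indices 32 through 71: 40 terms.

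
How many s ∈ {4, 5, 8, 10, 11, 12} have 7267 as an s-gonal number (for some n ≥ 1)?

s = 4: P(4, 85) = 7225 and P(4, 86) = 7396; 7267 is not s-gonal.
s = 5: P(5, 69) = 7107 and P(5, 70) = 7315; 7267 is not s-gonal.
s = 8: P(8, 49) = 7105 and P(8, 50) = 7400; 7267 is not s-gonal.
s = 10: P(10, 43) = 7267. ✓
s = 11: P(11, 40) = 7060 and P(11, 41) = 7421; 7267 is not s-gonal.
s = 12: P(12, 38) = 7068 and P(12, 39) = 7449; 7267 is not s-gonal.
Hits: s ∈ {10} → 1.

1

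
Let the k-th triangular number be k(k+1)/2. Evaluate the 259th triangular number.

33670

259·260/2 = 67340/2 = 33670.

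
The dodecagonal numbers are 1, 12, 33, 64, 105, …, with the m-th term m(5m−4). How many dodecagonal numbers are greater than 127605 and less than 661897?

The n-th dodecagonal number is n(5n−4).
Smallest index with value > 127605: n = 161 (giving 128961).
Largest index with value < 661897: n = 364 (giving 661024).
Indices 161 through 364: 204 terms.

204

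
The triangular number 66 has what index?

Set n(n+1)/2 = 66, giving n² + n − 132 = 0.
The discriminant is 1 + 8·66 = 529, and √529 = 23.
So n = (-1 + 23) / 2 = 22/2 = 11.

11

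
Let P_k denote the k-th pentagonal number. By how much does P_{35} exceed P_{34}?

Consecutive pentagonal numbers differ by 3n − 2: here 3·35 − 2 = 103.

103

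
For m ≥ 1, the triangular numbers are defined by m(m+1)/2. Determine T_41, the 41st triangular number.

861

The 41st triangular number is n(n+1)/2 with n = 41.
41·42/2 = 1722/2 = 861.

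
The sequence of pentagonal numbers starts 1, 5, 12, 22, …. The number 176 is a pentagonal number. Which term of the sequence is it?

Set n(3n−1)/2 = 176, giving 3n² − n − 352 = 0.
The discriminant is 1 + 24·176 = 4225, and √4225 = 65.
So n = (1 + 65) / 6 = 66/6 = 11.

11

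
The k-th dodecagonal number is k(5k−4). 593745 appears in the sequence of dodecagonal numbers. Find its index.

345

Set n(5n−4) = 593745, giving 5n² − 4n − 593745 = 0.
The discriminant is 16 + 20·593745 = 11874916, and √11874916 = 3446.
So n = (4 + 3446) / 10 = 3450/10 = 345.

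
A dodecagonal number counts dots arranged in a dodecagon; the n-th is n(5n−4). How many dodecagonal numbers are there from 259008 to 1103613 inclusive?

The n-th dodecagonal number is n(5n−4).
Smallest index with value ≥ 259008: n = 228 (giving 259008).
Largest index with value ≤ 1103613: n = 470 (giving 1102620).
Indices 228 through 470: 243 terms.

243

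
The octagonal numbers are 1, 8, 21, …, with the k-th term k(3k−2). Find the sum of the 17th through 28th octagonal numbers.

Σ i(3i−2) = 3Σi² − 2Σi over i = 17..28.
Σi = 406 − 136 = 270 and Σi² = 7714 − 1496 = 6218.
3·6218 − 2·270 = 18114.

18114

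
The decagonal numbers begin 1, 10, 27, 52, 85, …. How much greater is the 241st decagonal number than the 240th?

Consecutive decagonal numbers differ by 8n − 7: here 8·241 − 7 = 1921.

1921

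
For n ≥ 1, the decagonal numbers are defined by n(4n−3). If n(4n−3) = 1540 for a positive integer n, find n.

Set n(4n−3) = 1540, giving 4n² − 3n − 1540 = 0.
The discriminant is 9 + 16·1540 = 24649, and √24649 = 157.
So n = (3 + 157) / 8 = 160/8 = 20.
Check: 20·(4·20 − 3) = 1540. ✓

20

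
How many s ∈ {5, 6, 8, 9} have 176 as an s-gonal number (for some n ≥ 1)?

s = 5: P(5, 11) = 176. ✓
s = 6: P(6, 9) = 153 and P(6, 10) = 190; 176 is not s-gonal.
s = 8: P(8, 8) = 176. ✓
s = 9: P(9, 7) = 154 and P(9, 8) = 204; 176 is not s-gonal.
Hits: s ∈ {5, 8} → 2.

2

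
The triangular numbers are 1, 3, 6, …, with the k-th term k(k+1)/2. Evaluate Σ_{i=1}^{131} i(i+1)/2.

383306

Σ i(i+1)/2 = (Σi² + Σi) / 2 over i = 1..131.
Σi = 8646 and Σi² = 757966.
(1·757966 + 1·8646) / 2 = 766612/2 = 383306.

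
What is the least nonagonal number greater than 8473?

Solve n(7n−5)/2 > 8473 for integer n.
The largest n with value ≤ 8473 is 49 (since 8281 ≤ 8473 < 8625), so the first above is n = 50, value 8625.

8625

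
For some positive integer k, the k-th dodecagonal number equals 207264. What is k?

Set n(5n−4) = 207264, giving 5n² − 4n − 207264 = 0.
The discriminant is 16 + 20·207264 = 4145296, and √4145296 = 2036.
So n = (4 + 2036) / 10 = 2040/10 = 204.

204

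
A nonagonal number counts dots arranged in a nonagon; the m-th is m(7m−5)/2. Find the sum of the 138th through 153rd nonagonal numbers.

1180904

Σ i(7i−5)/2 = (7Σi² − 5Σi) / 2 over i = 138..153.
Σi = 11781 − 9453 = 2328 and Σi² = 1205589 − 866525 = 339064.
(7·339064 − 5·2328) / 2 = 2361808/2 = 1180904.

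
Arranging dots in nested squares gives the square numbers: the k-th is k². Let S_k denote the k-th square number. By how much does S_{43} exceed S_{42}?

n² − (n−1)² = 2n − 1, so 43² − 42² = 2·43 − 1 = 85.

85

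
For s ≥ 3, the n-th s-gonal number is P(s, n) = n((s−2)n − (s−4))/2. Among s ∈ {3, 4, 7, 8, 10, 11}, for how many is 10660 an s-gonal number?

s = 3: P(3, 145) = 10585 and P(3, 146) = 10731; 10660 is not s-gonal.
s = 4: P(4, 103) = 10609 and P(4, 104) = 10816; 10660 is not s-gonal.
s = 7: P(7, 65) = 10465 and P(7, 66) = 10791; 10660 is not s-gonal.
s = 8: P(8, 59) = 10325 and P(8, 60) = 10680; 10660 is not s-gonal.
s = 10: P(10, 52) = 10660. ✓
s = 11: P(11, 49) = 10633 and P(11, 50) = 11075; 10660 is not s-gonal.
Hits: s ∈ {10} → 1.

1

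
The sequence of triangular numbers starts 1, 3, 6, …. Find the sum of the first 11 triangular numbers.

Σ i(i+1)/2 = (Σi² + Σi) / 2 over i = 1..11.
Σi = 66 and Σi² = 506.
(1·506 + 1·66) / 2 = 572/2 = 286.

286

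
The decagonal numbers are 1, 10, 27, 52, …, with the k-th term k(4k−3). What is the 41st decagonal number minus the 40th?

321

Consecutive decagonal numbers differ by 8n − 7: here 8·41 − 7 = 321.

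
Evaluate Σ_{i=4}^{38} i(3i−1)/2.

28140

Σ i(3i−1)/2 = (3Σi² − Σi) / 2 over i = 4..38.
Σi = 741 − 6 = 735 and Σi² = 19019 − 14 = 19005.
(3·19005 − 1·735) / 2 = 56280/2 = 28140.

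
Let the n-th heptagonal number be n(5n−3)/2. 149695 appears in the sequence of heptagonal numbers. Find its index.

245

Set n(5n−3)/2 = 149695, giving 5n² − 3n − 299390 = 0.
So n = (3 + 2447) / 10 = 2450/10 = 245.
Check: 245·(5·245 − 3)/2 = 149695. ✓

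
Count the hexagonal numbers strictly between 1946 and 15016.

55

The n-th hexagonal number is n(2n−1).
Smallest index with value > 1946: n = 32 (giving 2016).
Largest index with value < 15016: n = 86 (giving 14706).
Indices 32 through 86: 55 terms.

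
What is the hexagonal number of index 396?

313236

The 396th hexagonal number is n(2n−1) with n = 396.
396·(2·396 − 1) = 396·791 = 313236.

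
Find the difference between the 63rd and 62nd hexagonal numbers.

Consecutive hexagonal numbers differ by 4n − 3: here 4·63 − 3 = 249.

249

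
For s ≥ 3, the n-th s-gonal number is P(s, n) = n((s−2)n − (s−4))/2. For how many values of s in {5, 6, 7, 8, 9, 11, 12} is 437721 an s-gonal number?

1

s = 5: P(5, 540) = 437130 and P(5, 541) = 438751; 437721 is not s-gonal.
s = 6: P(6, 468) = 437580 and P(6, 469) = 439453; 437721 is not s-gonal.
s = 7: P(7, 418) = 436183 and P(7, 419) = 438274; 437721 is not s-gonal.
s = 8: P(8, 382) = 437008 and P(8, 383) = 439301; 437721 is not s-gonal.
s = 9: P(9, 354) = 437721. ✓
s = 11: P(11, 312) = 436956 and P(11, 313) = 439765; 437721 is not s-gonal.
s = 12: P(12, 296) = 436896 and P(12, 297) = 439857; 437721 is not s-gonal.
Hits: s ∈ {9} → 1.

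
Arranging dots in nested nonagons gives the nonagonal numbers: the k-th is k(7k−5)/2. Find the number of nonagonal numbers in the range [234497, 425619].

The n-th nonagonal number is n(7n−5)/2.
Smallest index with value ≥ 234497: n = 260 (giving 235950).
Largest index with value ≤ 425619: n = 349 (giving 425431).
Indices 260 through 349: 90 terms.

90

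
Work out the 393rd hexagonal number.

308505

The 393rd hexagonal number is n(2n−1) with n = 393.
393·(2·393 − 1) = 393·785 = 308505.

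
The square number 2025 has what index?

45

We need n² = 2025, so n = √2025 = 45.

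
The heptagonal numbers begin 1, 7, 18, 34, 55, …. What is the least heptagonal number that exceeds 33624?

34047

Solve n(5n−3)/2 > 33624 for integer n.
The largest n with value ≤ 33624 is 116 (since 33466 ≤ 33624 < 34047), so the first above is n = 117, value 34047.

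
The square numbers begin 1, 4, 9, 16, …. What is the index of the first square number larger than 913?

31

Solve n² > 913 for integer n.
The largest n with value ≤ 913 is 30 (since 900 ≤ 913 < 961), so the first above is n = 31, value 961.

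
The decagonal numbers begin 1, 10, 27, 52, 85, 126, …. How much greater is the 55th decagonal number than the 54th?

Consecutive decagonal numbers differ by 8n − 7: here 8·55 − 7 = 433.

433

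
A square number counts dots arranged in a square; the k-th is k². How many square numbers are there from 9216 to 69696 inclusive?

169

The n-th square number is n².
Smallest index with value ≥ 9216: n = 96 (giving 9216).
Largest index with value ≤ 69696: n = 264 (giving 69696).
Indices 96 through 264: 169 terms.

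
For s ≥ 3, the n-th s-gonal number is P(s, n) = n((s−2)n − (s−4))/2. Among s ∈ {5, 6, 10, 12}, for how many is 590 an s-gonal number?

1

s = 5: P(5, 20) = 590. ✓
s = 6: P(6, 17) = 561 and P(6, 18) = 630; 590 is not s-gonal.
s = 10: P(10, 12) = 540 and P(10, 13) = 637; 590 is not s-gonal.
s = 12: P(12, 11) = 561 and P(12, 12) = 672; 590 is not s-gonal.
Hits: s ∈ {5} → 1.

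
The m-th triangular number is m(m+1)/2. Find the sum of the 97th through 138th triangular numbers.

Σ i(i+1)/2 = (Σi² + Σi) / 2 over i = 97..138.
Σi = 9591 − 4656 = 4935 and Σi² = 885569 − 299536 = 586033.
(1·586033 + 1·4935) / 2 = 590968/2 = 295484.

295484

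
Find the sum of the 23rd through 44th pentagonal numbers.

Σ i(3i−1)/2 = (3Σi² − Σi) / 2 over i = 23..44.
Σi = 990 − 253 = 737 and Σi² = 29370 − 3795 = 25575.
(3·25575 − 1·737) / 2 = 75988/2 = 37994.

37994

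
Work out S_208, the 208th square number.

The 208th square number is n² with n = 208.
208² = 43264.

43264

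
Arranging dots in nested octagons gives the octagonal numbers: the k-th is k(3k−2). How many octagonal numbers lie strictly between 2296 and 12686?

37

The n-th octagonal number is n(3n−2).
Smallest index with value > 2296: n = 29 (giving 2465).
Largest index with value < 12686: n = 65 (giving 12545).
Indices 29 through 65: 37 terms.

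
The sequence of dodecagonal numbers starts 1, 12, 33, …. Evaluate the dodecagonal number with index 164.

133824

164·(5·164 − 4) = 164·816 = 133824.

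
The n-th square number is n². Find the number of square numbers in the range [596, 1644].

The n-th square number is n².
Smallest index with value ≥ 596: n = 25 (giving 625).
Largest index with value ≤ 1644: n = 40 (giving 1600).
Indices 25 through 40: 16 terms.

16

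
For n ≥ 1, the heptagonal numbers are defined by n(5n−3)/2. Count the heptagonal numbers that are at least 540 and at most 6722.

38

The n-th heptagonal number is n(5n−3)/2.
Smallest index with value ≥ 540: n = 15 (giving 540).
Largest index with value ≤ 6722: n = 52 (giving 6682).
Indices 15 through 52: 38 terms.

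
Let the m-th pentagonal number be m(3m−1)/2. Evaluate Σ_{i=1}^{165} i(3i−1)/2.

2259675

Σ i(3i−1)/2 = (3Σi² − Σi) / 2 over i = 1..165.
Σi = 13695 and Σi² = 1511015.
(3·1511015 − 1·13695) / 2 = 4519350/2 = 2259675.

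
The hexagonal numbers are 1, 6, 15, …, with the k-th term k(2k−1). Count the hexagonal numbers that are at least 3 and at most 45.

4

The n-th hexagonal number is n(2n−1).
Smallest index with value ≥ 3: n = 2 (giving 6).
Largest index with value ≤ 45: n = 5 (giving 45).
Indices 2 through 5: 4 terms.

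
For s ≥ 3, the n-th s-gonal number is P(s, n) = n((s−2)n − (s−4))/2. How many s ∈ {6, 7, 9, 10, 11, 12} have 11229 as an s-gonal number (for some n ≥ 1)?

s = 6: P(6, 75) = 11175 and P(6, 76) = 11476; 11229 is not s-gonal.
s = 7: P(7, 67) = 11122 and P(7, 68) = 11458; 11229 is not s-gonal.
s = 9: P(9, 57) = 11229. ✓
s = 10: P(10, 53) = 11077 and P(10, 54) = 11502; 11229 is not s-gonal.
s = 11: P(11, 50) = 11075 and P(11, 51) = 11526; 11229 is not s-gonal.
s = 12: P(12, 47) = 10857 and P(12, 48) = 11328; 11229 is not s-gonal.
Hits: s ∈ {9} → 1.

1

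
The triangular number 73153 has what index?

382

Set n(n+1)/2 = 73153, giving n² + n − 146306 = 0.
So n = (-1 + 765) / 2 = 764/2 = 382.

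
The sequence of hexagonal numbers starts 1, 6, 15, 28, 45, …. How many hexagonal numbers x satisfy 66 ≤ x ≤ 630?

13

The n-th hexagonal number is n(2n−1).
Smallest index with value ≥ 66: n = 6 (giving 66).
Largest index with value ≤ 630: n = 18 (giving 630).
Indices 6 through 18: 13 terms.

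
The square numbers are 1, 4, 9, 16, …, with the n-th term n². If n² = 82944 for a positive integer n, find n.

We need n² = 82944, so n = √82944 = 288.

288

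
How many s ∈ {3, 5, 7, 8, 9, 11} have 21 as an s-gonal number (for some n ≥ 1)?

2

s = 3: P(3, 6) = 21. ✓
s = 5: P(5, 3) = 12 and P(5, 4) = 22; 21 is not s-gonal.
s = 7: P(7, 3) = 18 and P(7, 4) = 34; 21 is not s-gonal.
s = 8: P(8, 3) = 21. ✓
s = 9: P(9, 2) = 9 and P(9, 3) = 24; 21 is not s-gonal.
s = 11: P(11, 2) = 11 and P(11, 3) = 30; 21 is not s-gonal.
Hits: s ∈ {3, 8} → 2.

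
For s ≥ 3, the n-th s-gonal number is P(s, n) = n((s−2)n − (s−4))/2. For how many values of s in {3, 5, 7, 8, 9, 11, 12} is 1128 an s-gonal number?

s = 3: P(3, 47) = 1128. ✓
s = 5: P(5, 27) = 1080 and P(5, 28) = 1162; 1128 is not s-gonal.
s = 7: P(7, 21) = 1071 and P(7, 22) = 1177; 1128 is not s-gonal.
s = 8: P(8, 19) = 1045 and P(8, 20) = 1160; 1128 is not s-gonal.
s = 9: P(9, 18) = 1089 and P(9, 19) = 1216; 1128 is not s-gonal.
s = 11: P(11, 16) = 1096 and P(11, 17) = 1241; 1128 is not s-gonal.
s = 12: P(12, 15) = 1065 and P(12, 16) = 1216; 1128 is not s-gonal.
Hits: s ∈ {3} → 1.

1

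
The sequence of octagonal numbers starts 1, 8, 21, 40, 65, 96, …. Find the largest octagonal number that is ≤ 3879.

3816

Solve n(3n−2) ≤ 3879 for integer n.
n = 36 gives 3816 ≤ 3879, while n = 37 gives 4033 > 3879; so the answer is 3816.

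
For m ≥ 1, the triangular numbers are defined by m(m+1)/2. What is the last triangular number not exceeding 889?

Solve n(n+1)/2 ≤ 889 for integer n.
n = 41 gives 861 ≤ 889, while n = 42 gives 903 > 889; so the answer is 861.

861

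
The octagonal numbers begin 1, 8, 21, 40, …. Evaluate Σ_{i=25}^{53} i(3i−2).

136155

Σ i(3i−2) = 3Σi² − 2Σi over i = 25..53.
Σi = 1431 − 300 = 1131 and Σi² = 51039 − 4900 = 46139.
3·46139 − 2·1131 = 136155.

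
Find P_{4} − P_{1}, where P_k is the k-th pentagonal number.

4·(3·4 − 1)/2 = 22 and 1·(3·1 − 1)/2 = 1.
Difference: 22 − 1 = 21.

21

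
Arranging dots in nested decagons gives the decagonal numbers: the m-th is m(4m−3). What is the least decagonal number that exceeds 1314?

1387

Solve n(4n−3) > 1314 for integer n.
The largest n with value ≤ 1314 is 18 (since 1242 ≤ 1314 < 1387), so the first above is n = 19, value 1387.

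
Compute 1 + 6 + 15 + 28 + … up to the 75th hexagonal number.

284050

Σ i(2i−1) = 2Σi² − Σi over i = 1..75.
Σi = 2850 and Σi² = 143450.
2·143450 − 1·2850 = 284050.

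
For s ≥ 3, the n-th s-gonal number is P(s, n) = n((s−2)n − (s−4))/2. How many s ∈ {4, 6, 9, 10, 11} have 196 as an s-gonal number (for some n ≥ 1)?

2

s = 4: P(4, 14) = 196. ✓
s = 6: P(6, 10) = 190 and P(6, 11) = 231; 196 is not s-gonal.
s = 9: P(9, 7) = 154 and P(9, 8) = 204; 196 is not s-gonal.
s = 10: P(10, 7) = 175 and P(10, 8) = 232; 196 is not s-gonal.
s = 11: P(11, 7) = 196. ✓
Hits: s ∈ {4, 11} → 2.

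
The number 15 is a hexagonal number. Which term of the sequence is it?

3

Set n(2n−1) = 15, giving 2n² − n − 15 = 0.
The discriminant is 1 + 8·15 = 121, and √121 = 11.
So n = (1 + 11) / 4 = 12/4 = 3.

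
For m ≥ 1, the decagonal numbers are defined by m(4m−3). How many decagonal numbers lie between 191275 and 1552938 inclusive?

404

The n-th decagonal number is n(4n−3).
Smallest index with value ≥ 191275: n = 220 (giving 192940).
Largest index with value ≤ 1552938: n = 623 (giving 1550647).
Indices 220 through 623: 404 terms.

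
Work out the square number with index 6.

36

The 6th square number is n² with n = 6.
6² = 36.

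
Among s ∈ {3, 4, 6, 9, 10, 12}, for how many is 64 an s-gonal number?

s = 3: P(3, 10) = 55 and P(3, 11) = 66; 64 is not s-gonal.
s = 4: P(4, 8) = 64. ✓
s = 6: P(6, 5) = 45 and P(6, 6) = 66; 64 is not s-gonal.
s = 9: P(9, 4) = 46 and P(9, 5) = 75; 64 is not s-gonal.
s = 10: P(10, 4) = 52 and P(10, 5) = 85; 64 is not s-gonal.
s = 12: P(12, 4) = 64. ✓
Hits: s ∈ {4, 12} → 2.

2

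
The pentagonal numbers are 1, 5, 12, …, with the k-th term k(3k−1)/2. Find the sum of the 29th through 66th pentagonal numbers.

Σ i(3i−1)/2 = (3Σi² − Σi) / 2 over i = 29..66.
Σi = 2211 − 406 = 1805 and Σi² = 98021 − 7714 = 90307.
(3·90307 − 1·1805) / 2 = 269116/2 = 134558.

134558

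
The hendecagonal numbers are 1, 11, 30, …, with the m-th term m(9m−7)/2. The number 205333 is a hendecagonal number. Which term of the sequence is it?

214

Set n(9n−7)/2 = 205333, giving 9n² − 7n − 410666 = 0.
So n = (7 + 3845) / 18 = 3852/18 = 214.
Check: 214·(9·214 − 7)/2 = 205333. ✓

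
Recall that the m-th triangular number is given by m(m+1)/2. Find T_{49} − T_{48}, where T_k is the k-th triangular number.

49

Consecutive triangular numbers differ by n: T_{49} − T_{48} = 49.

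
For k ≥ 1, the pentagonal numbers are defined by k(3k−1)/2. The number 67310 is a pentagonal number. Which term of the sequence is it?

Set n(3n−1)/2 = 67310, giving 3n² − n − 134620 = 0.
The discriminant is 1 + 24·67310 = 1615441, and √1615441 = 1271.
So n = (1 + 1271) / 6 = 1272/6 = 212.

212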